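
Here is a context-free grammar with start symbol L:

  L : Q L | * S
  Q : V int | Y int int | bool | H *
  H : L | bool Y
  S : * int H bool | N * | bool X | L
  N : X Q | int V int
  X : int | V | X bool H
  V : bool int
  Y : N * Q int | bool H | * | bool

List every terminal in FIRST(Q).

{ *, bool, int }

From Q : V int: add FIRST(V) = { bool }.
From Q : Y int int: add FIRST(Y) = { *, bool, int }.
Q : bool contributes {bool}.
From Q : H *: add FIRST(H) = { *, bool, int }.
Union: FIRST(Q) = { *, bool, int }.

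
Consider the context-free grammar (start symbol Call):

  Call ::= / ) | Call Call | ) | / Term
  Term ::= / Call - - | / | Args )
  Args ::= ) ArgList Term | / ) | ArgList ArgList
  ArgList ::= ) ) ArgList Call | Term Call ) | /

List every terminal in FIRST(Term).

Term ::= / Call - - contributes {/}.
Term ::= / contributes {/}.
From Term ::= Args ): add FIRST(Args) = { ), / }.
Union: FIRST(Term) = { ), / }.

{ ), / }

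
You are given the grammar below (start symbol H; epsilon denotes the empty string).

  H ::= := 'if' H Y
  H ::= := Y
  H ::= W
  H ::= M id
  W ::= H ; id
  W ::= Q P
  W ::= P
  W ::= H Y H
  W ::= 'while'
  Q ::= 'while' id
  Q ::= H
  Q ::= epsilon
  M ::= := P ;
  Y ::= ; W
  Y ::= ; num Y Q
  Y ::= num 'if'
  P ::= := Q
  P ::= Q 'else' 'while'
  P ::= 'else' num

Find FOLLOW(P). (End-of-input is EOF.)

{ EOF, 'else', 'while', :=, ;, num }

In W ::= Q P: P is at the end, add FOLLOW(W) = { EOF, 'else', 'while', :=, ;, num }.
In W ::= P: P is at the end, add FOLLOW(W) = { EOF, 'else', 'while', :=, ;, num }.
In M ::= := P ;: add FIRST(;) = { ; }.
Union: FOLLOW(P) = { EOF, 'else', 'while', :=, ;, num }.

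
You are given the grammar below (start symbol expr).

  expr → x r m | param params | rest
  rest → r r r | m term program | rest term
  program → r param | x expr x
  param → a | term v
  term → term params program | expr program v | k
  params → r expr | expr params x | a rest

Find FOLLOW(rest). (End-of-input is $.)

{ $, a, k, m, r, x }

In expr → rest: rest is at the end, add FOLLOW(expr) = { $, a, k, m, r, x }.
In rest → rest term: add FIRST(term) = { a, k, m, r, x }.
In params → a rest: rest is at the end, add FOLLOW(params) = { $, a, k, m, r, x }.
Union: FOLLOW(rest) = { $, a, k, m, r, x }.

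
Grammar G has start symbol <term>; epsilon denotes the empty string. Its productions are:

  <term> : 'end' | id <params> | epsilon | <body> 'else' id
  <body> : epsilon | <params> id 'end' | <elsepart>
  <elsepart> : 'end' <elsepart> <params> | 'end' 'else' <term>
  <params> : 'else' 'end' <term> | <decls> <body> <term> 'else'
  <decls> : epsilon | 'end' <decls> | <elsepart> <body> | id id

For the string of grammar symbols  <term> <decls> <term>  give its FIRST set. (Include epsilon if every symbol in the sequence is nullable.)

{ 'else', 'end', id, epsilon }

Add FIRST(<term>)\{epsilon} = { 'else', 'end', id }; <term> is nullable, continue.
Add FIRST(<decls>)\{epsilon} = { 'end', id }; <decls> is nullable, continue.
Add FIRST(<term>)\{epsilon} = { 'else', 'end', id }; <term> is nullable, continue.
Every symbol is nullable, so include epsilon.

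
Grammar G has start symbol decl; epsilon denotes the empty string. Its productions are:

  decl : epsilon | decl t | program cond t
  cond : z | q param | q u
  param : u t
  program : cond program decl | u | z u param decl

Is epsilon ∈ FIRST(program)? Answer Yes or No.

Nullable nonterminals: decl.
No production of program has an RHS whose symbols are all nullable, so program is not nullable.

No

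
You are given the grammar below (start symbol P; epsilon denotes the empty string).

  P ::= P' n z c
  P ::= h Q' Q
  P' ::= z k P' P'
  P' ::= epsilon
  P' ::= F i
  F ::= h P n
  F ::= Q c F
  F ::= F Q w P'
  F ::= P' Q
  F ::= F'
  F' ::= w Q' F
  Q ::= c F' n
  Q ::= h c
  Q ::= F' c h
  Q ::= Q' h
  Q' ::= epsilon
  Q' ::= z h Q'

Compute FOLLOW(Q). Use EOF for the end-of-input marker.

{ EOF, c, h, i, n, w, z }

In P ::= h Q' Q: Q is at the end, add FOLLOW(P) = { EOF, n }.
In F ::= Q c F: add FIRST(c F) = { c }.
In F ::= F Q w P': add FIRST(w P') = { w }.
In F ::= P' Q: Q is at the end, add FOLLOW(F) = { c, h, i, n, w, z }.
Union: FOLLOW(Q) = { EOF, c, h, i, n, w, z }.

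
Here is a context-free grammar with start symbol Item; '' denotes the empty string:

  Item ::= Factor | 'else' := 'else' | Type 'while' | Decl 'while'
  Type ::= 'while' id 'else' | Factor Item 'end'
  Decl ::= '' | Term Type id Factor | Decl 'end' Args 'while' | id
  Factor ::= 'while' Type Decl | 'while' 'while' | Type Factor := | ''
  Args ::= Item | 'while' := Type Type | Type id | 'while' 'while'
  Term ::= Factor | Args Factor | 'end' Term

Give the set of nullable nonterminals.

{ Args, Decl, Factor, Item, Term }

Directly nullable (have an ''-production): Decl, Factor.
Args ::= Item with every symbol nullable, so Args is nullable.
Term ::= Factor with every symbol nullable, so Term is nullable.
Item ::= Factor with every symbol nullable, so Item is nullable.
No other nonterminal has a production whose RHS symbols are all nullable.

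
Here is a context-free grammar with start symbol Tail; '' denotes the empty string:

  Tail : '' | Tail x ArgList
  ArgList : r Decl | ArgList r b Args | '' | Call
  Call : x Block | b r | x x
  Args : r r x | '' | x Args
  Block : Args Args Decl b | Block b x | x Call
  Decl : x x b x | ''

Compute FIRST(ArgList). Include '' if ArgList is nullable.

ArgList : r Decl contributes {r}.
From ArgList : ArgList r b Args: ArgList nullable, take FIRST(ArgList) ∪ {r} = { b, r, x }.
ArgList : '' contributes ''.
From ArgList : Call: add FIRST(Call) = { b, x }.
Union: FIRST(ArgList) = { b, r, x, '' }.

{ b, r, x, '' }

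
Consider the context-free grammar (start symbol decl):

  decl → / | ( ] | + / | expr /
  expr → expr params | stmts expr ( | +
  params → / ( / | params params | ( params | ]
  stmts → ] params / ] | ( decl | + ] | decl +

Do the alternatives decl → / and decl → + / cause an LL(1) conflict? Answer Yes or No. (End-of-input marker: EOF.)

FIRST(/) = { / } and FIRST(+ /) = { + }.
The FIRST sets are disjoint and neither alternative is nullable — no conflict.

No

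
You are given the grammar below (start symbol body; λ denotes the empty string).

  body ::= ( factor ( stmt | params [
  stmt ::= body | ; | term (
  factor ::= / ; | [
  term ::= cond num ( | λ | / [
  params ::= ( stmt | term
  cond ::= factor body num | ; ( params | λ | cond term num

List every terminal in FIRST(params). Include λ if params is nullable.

{ (, /, ;, [, num, λ }

params ::= ( stmt contributes {(}.
From params ::= term: add FIRST(term) = { /, ;, [, num, λ } (including λ since term is nullable).
Union: FIRST(params) = { (, /, ;, [, num, λ }.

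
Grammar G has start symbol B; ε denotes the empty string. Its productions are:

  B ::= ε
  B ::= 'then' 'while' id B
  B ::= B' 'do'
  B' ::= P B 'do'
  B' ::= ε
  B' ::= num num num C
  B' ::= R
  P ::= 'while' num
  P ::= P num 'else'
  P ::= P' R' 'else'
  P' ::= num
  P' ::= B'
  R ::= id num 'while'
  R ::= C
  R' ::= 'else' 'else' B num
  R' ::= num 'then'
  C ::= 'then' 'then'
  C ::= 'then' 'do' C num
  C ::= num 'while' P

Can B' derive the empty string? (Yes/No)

Yes

B' has an ε-production, so B' ⇒ ε.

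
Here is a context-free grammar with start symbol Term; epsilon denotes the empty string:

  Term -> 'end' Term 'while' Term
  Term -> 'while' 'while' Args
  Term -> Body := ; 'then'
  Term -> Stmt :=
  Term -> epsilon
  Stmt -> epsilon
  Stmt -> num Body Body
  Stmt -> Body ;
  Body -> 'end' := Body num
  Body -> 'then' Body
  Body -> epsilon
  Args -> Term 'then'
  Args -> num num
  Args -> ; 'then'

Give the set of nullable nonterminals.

{ Body, Stmt, Term }

Directly nullable (have an epsilon-production): Term, Stmt, Body.
No other nonterminal has a production whose RHS symbols are all nullable.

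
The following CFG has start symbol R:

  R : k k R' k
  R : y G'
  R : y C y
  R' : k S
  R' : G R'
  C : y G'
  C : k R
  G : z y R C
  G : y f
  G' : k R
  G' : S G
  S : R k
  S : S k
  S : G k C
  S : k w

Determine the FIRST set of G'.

{ k, y, z }

G' : k R contributes {k}.
From G' : S G: add FIRST(S) = { k, y, z }.
Union: FIRST(G') = { k, y, z }.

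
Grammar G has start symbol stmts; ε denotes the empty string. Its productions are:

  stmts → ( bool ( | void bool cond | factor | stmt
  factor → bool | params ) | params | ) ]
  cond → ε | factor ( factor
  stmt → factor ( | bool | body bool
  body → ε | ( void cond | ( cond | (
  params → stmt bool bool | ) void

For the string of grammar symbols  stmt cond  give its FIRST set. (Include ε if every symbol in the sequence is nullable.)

Add FIRST(stmt) = { (, ), bool }; stmt is not nullable, stop.

{ (, ), bool }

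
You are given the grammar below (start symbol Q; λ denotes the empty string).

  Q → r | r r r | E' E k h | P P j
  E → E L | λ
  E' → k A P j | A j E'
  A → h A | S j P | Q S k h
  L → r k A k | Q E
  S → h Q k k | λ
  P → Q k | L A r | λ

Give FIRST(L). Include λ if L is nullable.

{ h, j, k, r }

L → r k A k contributes {r}.
From L → Q E: add FIRST(Q) = { h, j, k, r }.
Union: FIRST(L) = { h, j, k, r }.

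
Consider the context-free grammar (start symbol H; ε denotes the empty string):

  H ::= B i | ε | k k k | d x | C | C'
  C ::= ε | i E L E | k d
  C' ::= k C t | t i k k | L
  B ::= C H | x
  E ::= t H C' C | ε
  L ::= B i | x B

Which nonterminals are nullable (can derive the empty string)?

Directly nullable (have an ε-production): H, C, E.
B ::= C H with every symbol nullable, so B is nullable.
No other nonterminal has a production whose RHS symbols are all nullable.

{ B, C, E, H }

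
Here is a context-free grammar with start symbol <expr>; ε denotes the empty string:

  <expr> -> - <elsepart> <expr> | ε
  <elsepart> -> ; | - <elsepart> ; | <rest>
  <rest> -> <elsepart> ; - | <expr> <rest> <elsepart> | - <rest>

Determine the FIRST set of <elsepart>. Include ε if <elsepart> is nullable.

<elsepart> -> ; contributes {;}.
<elsepart> -> - <elsepart> ; contributes {-}.
From <elsepart> -> <rest>: add FIRST(<rest>) = { -, ; }.
Union: FIRST(<elsepart>) = { -, ; }.

{ -, ; }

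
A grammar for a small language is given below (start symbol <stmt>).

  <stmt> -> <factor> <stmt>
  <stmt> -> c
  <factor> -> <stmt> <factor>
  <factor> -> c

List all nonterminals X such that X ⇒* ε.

No nonterminal has an empty production or an RHS whose symbols are all nullable.

{ } (none)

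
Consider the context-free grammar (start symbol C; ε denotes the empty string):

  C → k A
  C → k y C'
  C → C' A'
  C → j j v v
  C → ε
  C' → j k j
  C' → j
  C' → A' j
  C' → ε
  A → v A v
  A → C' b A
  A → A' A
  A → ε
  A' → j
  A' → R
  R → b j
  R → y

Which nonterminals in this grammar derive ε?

{ A, C, C' }

Directly nullable (have an ε-production): C, C', A.
No other nonterminal has a production whose RHS symbols are all nullable.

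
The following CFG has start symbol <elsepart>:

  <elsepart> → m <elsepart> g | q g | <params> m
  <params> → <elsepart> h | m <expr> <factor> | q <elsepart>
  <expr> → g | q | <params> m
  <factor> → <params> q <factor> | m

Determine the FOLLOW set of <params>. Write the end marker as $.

In <elsepart> → <params> m: add FIRST(m) = { m }.
In <expr> → <params> m: add FIRST(m) = { m }.
In <factor> → <params> q <factor>: add FIRST(q <factor>) = { q }.
Union: FOLLOW(<params>) = { m, q }.

{ m, q }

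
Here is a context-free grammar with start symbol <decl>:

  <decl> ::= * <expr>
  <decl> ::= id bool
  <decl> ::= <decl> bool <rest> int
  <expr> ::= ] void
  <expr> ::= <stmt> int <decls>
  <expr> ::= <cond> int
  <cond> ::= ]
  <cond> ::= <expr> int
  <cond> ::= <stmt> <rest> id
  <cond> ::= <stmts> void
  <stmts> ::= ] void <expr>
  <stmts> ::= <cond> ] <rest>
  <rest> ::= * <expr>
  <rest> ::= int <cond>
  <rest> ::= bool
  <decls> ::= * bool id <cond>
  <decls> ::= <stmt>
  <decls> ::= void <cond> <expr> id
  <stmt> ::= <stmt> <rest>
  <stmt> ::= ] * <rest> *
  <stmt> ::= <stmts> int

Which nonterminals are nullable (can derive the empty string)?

No nonterminal has an empty production or an RHS whose symbols are all nullable.

{ } (none)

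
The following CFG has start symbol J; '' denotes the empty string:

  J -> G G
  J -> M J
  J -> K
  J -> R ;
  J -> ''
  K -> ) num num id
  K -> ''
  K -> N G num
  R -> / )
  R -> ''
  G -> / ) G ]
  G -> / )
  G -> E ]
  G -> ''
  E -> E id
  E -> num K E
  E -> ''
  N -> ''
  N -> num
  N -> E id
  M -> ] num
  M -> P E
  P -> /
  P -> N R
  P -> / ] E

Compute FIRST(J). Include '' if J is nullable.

{ ), /, ;, ], id, num, '' }

From J -> G G: G, G nullable, take FIRST(G) ∪ FIRST(G) = { /, ], id, num }; also '' since the whole RHS is nullable.
From J -> M J: M, J nullable, take FIRST(M) ∪ FIRST(J) = { ), /, ;, ], id, num }; also '' since the whole RHS is nullable.
From J -> K: add FIRST(K) = { ), /, ], id, num, '' } (including '' since K is nullable).
From J -> R ;: R nullable, take FIRST(R) ∪ {;} = { /, ; }.
J -> '' contributes ''.
Union: FIRST(J) = { ), /, ;, ], id, num, '' }.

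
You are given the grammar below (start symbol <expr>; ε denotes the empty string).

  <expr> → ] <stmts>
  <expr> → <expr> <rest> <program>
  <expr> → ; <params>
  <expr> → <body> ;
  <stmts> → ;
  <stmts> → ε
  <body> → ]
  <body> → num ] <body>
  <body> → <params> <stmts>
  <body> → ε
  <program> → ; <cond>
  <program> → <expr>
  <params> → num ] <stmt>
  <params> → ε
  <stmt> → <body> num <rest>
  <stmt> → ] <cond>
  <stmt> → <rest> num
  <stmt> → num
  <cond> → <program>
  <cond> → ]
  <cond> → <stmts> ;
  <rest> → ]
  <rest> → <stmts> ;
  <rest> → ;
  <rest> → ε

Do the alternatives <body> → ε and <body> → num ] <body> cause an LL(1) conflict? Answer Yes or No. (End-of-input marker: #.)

FIRST(ε) = { ε } and FIRST(num ] <body>) = { num }.
The first alternative is nullable and FOLLOW(<body>) = { ;, num } shares num with FIRST of the second — conflict.

Yes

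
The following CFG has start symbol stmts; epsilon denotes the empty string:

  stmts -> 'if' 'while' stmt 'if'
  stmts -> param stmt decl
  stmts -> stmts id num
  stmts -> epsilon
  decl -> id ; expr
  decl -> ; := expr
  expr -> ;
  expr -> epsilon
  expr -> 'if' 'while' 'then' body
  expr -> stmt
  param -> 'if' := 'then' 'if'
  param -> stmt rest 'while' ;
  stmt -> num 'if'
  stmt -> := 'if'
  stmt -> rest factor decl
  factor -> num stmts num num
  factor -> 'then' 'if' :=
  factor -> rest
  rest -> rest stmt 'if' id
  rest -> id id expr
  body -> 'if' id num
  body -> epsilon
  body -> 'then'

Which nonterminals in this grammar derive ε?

Directly nullable (have an epsilon-production): stmts, expr, body.
No other nonterminal has a production whose RHS symbols are all nullable.

{ body, expr, stmts }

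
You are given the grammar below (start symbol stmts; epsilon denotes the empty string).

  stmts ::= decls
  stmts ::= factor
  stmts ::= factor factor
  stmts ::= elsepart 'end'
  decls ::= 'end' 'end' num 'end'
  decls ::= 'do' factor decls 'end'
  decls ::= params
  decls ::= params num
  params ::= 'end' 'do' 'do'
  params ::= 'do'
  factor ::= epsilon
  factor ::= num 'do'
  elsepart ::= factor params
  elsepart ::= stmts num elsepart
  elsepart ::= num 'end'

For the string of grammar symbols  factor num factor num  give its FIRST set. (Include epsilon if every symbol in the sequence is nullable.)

Add FIRST(factor)\{epsilon} = { num }; factor is nullable, continue.
num is a terminal; add {num} and stop.

{ num }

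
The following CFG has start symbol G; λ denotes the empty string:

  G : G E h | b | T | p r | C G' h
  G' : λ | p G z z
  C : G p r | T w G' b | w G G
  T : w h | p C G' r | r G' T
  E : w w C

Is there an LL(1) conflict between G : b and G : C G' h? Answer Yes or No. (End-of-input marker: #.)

FIRST(b) = { b } and FIRST(C G' h) = { b, p, r, w }.
Both contain b, so the two alternatives are not disjoint — LL(1) conflict.

Yes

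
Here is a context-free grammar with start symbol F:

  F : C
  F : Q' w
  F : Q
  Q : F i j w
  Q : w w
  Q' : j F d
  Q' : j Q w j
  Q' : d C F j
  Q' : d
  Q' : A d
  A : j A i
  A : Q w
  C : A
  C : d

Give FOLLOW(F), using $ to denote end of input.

F is the start symbol, so $ ∈ FOLLOW(F).
In Q : F i j w: add FIRST(i j w) = { i }.
In Q' : j F d: add FIRST(d) = { d }.
In Q' : d C F j: add FIRST(j) = { j }.
Union: FOLLOW(F) = { $, d, i, j }.

{ $, d, i, j }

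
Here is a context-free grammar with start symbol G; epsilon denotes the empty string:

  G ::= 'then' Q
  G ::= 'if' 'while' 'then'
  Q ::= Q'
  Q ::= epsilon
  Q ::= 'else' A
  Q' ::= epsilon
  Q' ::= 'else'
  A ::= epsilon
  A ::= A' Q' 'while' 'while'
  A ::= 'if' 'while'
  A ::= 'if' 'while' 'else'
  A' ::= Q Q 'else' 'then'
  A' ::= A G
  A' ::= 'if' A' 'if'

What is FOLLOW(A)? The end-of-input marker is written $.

In Q ::= 'else' A: A is at the end, add FOLLOW(Q) = { $, 'else', 'if', 'while' }.
In A' ::= A G: add FIRST(G) = { 'if', 'then' }.
Union: FOLLOW(A) = { $, 'else', 'if', 'then', 'while' }.

{ $, 'else', 'if', 'then', 'while' }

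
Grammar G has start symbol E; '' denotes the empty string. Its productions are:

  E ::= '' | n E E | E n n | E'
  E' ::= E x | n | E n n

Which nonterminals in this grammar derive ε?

{ E }

Directly nullable (have an ''-production): E.
No other nonterminal has a production whose RHS symbols are all nullable.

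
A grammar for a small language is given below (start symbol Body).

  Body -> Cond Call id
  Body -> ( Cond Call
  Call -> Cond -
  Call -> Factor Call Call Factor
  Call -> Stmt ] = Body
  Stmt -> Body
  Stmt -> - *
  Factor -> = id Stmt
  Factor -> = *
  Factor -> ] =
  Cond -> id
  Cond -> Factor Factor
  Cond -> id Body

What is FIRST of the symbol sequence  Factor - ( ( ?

Add FIRST(Factor) = { =, ] }; Factor is not nullable, stop.

{ =, ] }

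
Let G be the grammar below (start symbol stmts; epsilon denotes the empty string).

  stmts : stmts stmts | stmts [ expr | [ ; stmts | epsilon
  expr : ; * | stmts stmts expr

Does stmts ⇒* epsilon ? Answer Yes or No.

stmts has an epsilon-production, so stmts ⇒ epsilon.

Yes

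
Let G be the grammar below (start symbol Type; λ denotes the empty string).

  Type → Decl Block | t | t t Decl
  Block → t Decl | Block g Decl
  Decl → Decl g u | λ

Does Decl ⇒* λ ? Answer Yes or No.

Decl has an λ-production, so Decl ⇒ λ.

Yes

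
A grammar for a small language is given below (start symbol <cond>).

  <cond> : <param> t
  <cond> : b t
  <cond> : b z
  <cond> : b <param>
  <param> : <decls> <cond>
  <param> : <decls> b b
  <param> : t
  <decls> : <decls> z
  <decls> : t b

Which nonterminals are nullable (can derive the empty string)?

No nonterminal has an empty production or an RHS whose symbols are all nullable.

{ } (none)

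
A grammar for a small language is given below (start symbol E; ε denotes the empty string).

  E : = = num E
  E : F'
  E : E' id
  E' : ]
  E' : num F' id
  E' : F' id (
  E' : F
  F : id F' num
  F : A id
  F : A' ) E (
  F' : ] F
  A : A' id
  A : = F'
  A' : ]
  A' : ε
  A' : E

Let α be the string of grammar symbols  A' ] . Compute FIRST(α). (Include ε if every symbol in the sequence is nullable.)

{ ), =, ], id, num }

Add FIRST(A')\{ε} = { ), =, ], id, num }; A' is nullable, continue.
] is a terminal; add {]} and stop.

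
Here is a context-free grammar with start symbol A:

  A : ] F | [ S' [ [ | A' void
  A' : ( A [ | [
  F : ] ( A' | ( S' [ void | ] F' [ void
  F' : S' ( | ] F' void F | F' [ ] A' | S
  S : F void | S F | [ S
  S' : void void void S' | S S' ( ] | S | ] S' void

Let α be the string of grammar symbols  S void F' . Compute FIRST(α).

Add FIRST(S) = { (, [, ] }; S is not nullable, stop.

{ (, [, ] }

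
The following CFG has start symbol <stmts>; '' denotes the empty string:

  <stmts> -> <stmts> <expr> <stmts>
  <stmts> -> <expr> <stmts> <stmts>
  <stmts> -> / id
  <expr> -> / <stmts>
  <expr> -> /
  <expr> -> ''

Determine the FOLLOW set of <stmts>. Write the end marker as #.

<stmts> is the start symbol, so # ∈ FOLLOW(<stmts>).
In <stmts> -> <stmts> <expr> <stmts>: add FIRST(<expr> <stmts>) = { / }.
In <stmts> -> <stmts> <expr> <stmts>: <stmts> is at the end, add FOLLOW(<stmts>) = { #, / }.
In <stmts> -> <expr> <stmts> <stmts>: add FIRST(<stmts>) = { / }.
In <stmts> -> <expr> <stmts> <stmts>: <stmts> is at the end, add FOLLOW(<stmts>) = { #, / }.
In <expr> -> / <stmts>: <stmts> is at the end, add FOLLOW(<expr>) = { / }.
Union: FOLLOW(<stmts>) = { #, / }.

{ #, / }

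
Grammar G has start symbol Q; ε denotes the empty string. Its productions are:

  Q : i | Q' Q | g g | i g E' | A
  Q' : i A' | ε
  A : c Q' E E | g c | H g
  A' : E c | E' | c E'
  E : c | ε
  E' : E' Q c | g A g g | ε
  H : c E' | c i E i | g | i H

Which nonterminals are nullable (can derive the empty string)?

Directly nullable (have an ε-production): Q', E, E'.
A' : E' with every symbol nullable, so A' is nullable.
No other nonterminal has a production whose RHS symbols are all nullable.

{ A', E, E', Q' }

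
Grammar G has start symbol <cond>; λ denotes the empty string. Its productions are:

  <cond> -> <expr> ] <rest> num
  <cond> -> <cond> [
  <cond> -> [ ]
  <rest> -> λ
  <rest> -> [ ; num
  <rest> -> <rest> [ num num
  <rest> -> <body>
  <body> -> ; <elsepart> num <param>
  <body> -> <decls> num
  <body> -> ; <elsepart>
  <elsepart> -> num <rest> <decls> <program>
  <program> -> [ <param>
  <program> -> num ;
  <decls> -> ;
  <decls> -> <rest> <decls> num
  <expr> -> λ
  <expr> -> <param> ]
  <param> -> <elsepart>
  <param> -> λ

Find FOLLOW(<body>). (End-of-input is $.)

{ ;, [, num }

In <rest> -> <body>: <body> is at the end, add FOLLOW(<rest>) = { ;, [, num }.
Union: FOLLOW(<body>) = { ;, [, num }.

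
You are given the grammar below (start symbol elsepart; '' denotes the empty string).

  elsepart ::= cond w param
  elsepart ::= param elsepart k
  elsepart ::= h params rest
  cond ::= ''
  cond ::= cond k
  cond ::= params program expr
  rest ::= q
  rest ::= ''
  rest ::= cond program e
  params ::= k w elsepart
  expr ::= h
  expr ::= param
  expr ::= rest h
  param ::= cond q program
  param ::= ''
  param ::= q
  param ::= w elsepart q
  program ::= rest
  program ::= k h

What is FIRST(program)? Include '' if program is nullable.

From program ::= rest: add FIRST(rest) = { e, k, q, '' } (including '' since rest is nullable).
program ::= k h contributes {k}.
Union: FIRST(program) = { e, k, q, '' }.

{ e, k, q, '' }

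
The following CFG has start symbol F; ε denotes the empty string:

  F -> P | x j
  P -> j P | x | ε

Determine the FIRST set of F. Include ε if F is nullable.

{ j, x, ε }

From F -> P: add FIRST(P) = { j, x, ε } (including ε since P is nullable).
F -> x j contributes {x}.
Union: FIRST(F) = { j, x, ε }.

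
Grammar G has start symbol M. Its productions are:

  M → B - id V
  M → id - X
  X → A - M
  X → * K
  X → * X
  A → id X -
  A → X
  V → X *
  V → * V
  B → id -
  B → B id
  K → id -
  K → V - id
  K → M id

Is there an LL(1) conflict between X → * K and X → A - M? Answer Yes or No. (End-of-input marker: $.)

FIRST(* K) = { * } and FIRST(A - M) = { *, id }.
Both contain *, so the two alternatives are not disjoint — LL(1) conflict.

Yes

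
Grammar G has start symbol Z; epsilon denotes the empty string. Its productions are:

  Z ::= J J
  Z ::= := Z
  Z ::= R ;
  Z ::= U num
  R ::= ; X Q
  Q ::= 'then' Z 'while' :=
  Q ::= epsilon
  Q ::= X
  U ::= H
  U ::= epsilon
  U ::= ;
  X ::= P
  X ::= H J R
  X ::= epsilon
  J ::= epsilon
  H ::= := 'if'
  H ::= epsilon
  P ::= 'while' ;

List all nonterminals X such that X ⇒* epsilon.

Directly nullable (have an epsilon-production): Q, U, X, J, H.
Z ::= J J with every symbol nullable, so Z is nullable.
No other nonterminal has a production whose RHS symbols are all nullable.

{ H, J, Q, U, X, Z }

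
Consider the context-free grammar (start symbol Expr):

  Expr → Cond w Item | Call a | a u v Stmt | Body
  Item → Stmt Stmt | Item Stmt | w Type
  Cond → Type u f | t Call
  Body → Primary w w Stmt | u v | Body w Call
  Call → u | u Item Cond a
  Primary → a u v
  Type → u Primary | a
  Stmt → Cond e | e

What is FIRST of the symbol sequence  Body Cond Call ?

Add FIRST(Body) = { a, u }; Body is not nullable, stop.

{ a, u }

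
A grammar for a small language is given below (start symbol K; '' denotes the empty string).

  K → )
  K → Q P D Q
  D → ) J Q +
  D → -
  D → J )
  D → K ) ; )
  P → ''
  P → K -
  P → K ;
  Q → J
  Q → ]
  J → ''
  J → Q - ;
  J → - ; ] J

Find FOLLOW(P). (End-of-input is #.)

In K → Q P D Q: add FIRST(D Q) = { ), -, ] }.
Union: FOLLOW(P) = { ), -, ] }.

{ ), -, ] }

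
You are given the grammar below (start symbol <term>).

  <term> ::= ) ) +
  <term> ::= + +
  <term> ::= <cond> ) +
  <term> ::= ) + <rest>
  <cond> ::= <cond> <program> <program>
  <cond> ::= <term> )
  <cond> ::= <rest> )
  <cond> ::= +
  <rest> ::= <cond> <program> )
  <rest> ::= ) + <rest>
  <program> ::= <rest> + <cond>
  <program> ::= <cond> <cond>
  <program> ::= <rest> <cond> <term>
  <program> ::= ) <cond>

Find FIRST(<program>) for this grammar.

{ ), + }

From <program> ::= <rest> + <cond>: add FIRST(<rest>) = { ), + }.
From <program> ::= <cond> <cond>: add FIRST(<cond>) = { ), + }.
From <program> ::= <rest> <cond> <term>: add FIRST(<rest>) = { ), + }.
<program> ::= ) <cond> contributes {)}.
Union: FIRST(<program>) = { ), + }.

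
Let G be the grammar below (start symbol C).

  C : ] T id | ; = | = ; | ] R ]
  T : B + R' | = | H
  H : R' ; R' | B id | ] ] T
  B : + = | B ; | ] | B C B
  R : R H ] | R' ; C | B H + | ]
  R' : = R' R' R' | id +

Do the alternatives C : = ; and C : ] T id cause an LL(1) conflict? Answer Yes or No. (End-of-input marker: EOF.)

FIRST(= ;) = { = } and FIRST(] T id) = { ] }.
The FIRST sets are disjoint and neither alternative is nullable — no conflict.

No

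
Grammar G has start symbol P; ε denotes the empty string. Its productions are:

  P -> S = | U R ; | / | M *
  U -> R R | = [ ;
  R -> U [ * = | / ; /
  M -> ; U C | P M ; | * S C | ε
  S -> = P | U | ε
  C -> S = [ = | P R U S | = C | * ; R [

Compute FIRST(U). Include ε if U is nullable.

From U -> R R: add FIRST(R) = { /, = }.
U -> = [ ; contributes {=}.
Union: FIRST(U) = { /, = }.

{ /, = }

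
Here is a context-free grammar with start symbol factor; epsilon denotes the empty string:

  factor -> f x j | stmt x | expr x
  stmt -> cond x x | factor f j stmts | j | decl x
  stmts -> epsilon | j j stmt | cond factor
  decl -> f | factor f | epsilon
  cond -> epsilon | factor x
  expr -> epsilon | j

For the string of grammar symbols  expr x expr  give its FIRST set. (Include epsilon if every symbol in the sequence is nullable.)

Add FIRST(expr)\{epsilon} = { j }; expr is nullable, continue.
x is a terminal; add {x} and stop.

{ j, x }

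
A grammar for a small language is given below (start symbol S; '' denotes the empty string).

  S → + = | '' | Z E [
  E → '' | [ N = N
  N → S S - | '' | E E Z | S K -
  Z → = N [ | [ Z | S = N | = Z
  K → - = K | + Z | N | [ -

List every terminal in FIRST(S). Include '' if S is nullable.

S → + = contributes {+}.
S → '' contributes ''.
From S → Z E [: add FIRST(Z) = { +, =, [ }.
Union: FIRST(S) = { +, =, [, '' }.

{ +, =, [, '' }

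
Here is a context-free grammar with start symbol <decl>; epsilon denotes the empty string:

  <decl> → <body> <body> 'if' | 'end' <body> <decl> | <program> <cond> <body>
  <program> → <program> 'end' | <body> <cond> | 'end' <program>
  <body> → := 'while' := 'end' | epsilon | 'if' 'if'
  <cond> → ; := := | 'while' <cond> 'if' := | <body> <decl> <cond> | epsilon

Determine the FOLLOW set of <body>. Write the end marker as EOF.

{ EOF, 'end', 'if', 'while', :=, ; }

In <decl> → <body> <body> 'if': add FIRST(<body> 'if') = { 'if', := }.
In <decl> → <body> <body> 'if': add FIRST('if') = { 'if' }.
In <decl> → 'end' <body> <decl>: add FIRST(<decl>)\{epsilon} = { 'end', 'if', 'while', :=, ; }.
  Since <decl> is nullable, also add FOLLOW(<decl>) = { EOF, 'end', 'if', 'while', :=, ; }.
In <decl> → <program> <cond> <body>: <body> is at the end, add FOLLOW(<decl>) = { EOF, 'end', 'if', 'while', :=, ; }.
In <program> → <body> <cond>: add FIRST(<cond>)\{epsilon} = { 'end', 'if', 'while', :=, ; }.
  Since <cond> is nullable, also add FOLLOW(<program>) = { EOF, 'end', 'if', 'while', :=, ; }.
In <cond> → <body> <decl> <cond>: add FIRST(<decl> <cond>)\{epsilon} = { 'end', 'if', 'while', :=, ; }.
  Since <decl> <cond> is nullable, also add FOLLOW(<cond>) = { EOF, 'end', 'if', 'while', :=, ; }.
Union: FOLLOW(<body>) = { EOF, 'end', 'if', 'while', :=, ; }.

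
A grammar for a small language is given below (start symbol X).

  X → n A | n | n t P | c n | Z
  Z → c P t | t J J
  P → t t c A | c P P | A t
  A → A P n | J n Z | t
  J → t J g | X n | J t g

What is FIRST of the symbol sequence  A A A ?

Add FIRST(A) = { c, n, t }; A is not nullable, stop.

{ c, n, t }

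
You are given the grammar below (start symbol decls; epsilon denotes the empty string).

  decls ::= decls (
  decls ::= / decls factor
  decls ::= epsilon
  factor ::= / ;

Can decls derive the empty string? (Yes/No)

decls has an epsilon-production, so decls ⇒ epsilon.

Yes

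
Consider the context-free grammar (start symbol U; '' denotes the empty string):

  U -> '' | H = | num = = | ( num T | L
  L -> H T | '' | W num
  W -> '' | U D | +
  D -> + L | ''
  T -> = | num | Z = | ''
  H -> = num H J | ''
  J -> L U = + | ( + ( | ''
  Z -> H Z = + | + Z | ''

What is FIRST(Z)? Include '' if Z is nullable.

{ +, =, '' }

From Z -> H Z = +: H, Z nullable, take FIRST(H) ∪ FIRST(Z) ∪ {=} = { +, = }.
Z -> + Z contributes {+}.
Z -> '' contributes ''.
Union: FIRST(Z) = { +, =, '' }.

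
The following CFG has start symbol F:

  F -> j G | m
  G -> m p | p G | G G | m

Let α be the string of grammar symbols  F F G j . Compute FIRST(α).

{ j, m }

Add FIRST(F) = { j, m }; F is not nullable, stop.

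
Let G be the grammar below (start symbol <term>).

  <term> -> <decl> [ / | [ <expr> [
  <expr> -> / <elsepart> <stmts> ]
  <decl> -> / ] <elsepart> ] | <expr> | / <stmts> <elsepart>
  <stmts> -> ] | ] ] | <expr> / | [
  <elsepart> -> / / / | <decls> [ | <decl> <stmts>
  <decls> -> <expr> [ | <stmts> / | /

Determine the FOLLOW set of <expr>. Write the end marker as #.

In <term> -> [ <expr> [: add FIRST([) = { [ }.
In <decl> -> <expr>: <expr> is at the end, add FOLLOW(<decl>) = { /, [, ] }.
In <stmts> -> <expr> /: add FIRST(/) = { / }.
In <decls> -> <expr> [: add FIRST([) = { [ }.
Union: FOLLOW(<expr>) = { /, [, ] }.

{ /, [, ] }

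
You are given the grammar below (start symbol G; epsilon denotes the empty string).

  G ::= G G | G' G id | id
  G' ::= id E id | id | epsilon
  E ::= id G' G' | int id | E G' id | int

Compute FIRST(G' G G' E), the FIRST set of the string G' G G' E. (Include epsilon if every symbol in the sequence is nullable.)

{ id }

Add FIRST(G')\{epsilon} = { id }; G' is nullable, continue.
Add FIRST(G) = { id }; G is not nullable, stop.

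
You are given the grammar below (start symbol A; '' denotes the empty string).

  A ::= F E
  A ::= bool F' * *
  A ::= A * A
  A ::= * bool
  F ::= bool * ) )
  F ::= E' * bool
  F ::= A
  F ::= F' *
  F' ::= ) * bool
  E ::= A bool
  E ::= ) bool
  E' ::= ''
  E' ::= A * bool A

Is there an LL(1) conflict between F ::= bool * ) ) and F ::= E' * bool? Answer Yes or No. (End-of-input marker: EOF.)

FIRST(bool * ) )) = { bool } and FIRST(E' * bool) = { ), *, bool }.
Both contain bool, so the two alternatives are not disjoint — LL(1) conflict.

Yes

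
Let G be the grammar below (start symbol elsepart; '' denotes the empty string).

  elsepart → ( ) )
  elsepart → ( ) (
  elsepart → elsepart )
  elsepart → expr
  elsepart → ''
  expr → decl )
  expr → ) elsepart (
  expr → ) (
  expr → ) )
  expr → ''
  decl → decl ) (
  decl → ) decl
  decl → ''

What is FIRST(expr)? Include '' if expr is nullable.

From expr → decl ): decl nullable, take FIRST(decl) ∪ {)} = { ) }.
expr → ) elsepart ( contributes {)}.
expr → ) ( contributes {)}.
expr → ) ) contributes {)}.
expr → '' contributes ''.
Union: FIRST(expr) = { ), '' }.

{ ), '' }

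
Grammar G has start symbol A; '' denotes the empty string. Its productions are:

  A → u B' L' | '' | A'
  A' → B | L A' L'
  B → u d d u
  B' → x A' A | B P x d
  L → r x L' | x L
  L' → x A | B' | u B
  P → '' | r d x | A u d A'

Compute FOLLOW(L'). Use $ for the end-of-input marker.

{ $, r, u, x }

In A → u B' L': L' is at the end, add FOLLOW(A) = { $, r, u, x }.
In A' → L A' L': L' is at the end, add FOLLOW(A') = { $, r, u, x }.
In L → r x L': L' is at the end, add FOLLOW(L) = { r, u, x }.
Union: FOLLOW(L') = { $, r, u, x }.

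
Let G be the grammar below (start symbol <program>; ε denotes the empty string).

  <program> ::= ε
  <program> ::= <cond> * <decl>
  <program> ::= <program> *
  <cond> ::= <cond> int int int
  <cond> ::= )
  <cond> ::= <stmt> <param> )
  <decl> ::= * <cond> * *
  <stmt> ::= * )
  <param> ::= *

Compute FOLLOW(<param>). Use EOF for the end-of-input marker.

{ ) }

In <cond> ::= <stmt> <param> ): add FIRST()) = { ) }.
Union: FOLLOW(<param>) = { ) }.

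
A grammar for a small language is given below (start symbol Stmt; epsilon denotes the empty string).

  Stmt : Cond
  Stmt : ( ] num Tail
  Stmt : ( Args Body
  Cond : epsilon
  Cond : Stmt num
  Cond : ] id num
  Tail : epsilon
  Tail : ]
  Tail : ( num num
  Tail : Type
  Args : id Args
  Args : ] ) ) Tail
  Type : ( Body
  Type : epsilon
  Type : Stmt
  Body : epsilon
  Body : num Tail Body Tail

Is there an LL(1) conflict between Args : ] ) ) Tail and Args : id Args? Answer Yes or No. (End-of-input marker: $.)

FIRST(] ) ) Tail) = { ] } and FIRST(id Args) = { id }.
The FIRST sets are disjoint and neither alternative is nullable — no conflict.

No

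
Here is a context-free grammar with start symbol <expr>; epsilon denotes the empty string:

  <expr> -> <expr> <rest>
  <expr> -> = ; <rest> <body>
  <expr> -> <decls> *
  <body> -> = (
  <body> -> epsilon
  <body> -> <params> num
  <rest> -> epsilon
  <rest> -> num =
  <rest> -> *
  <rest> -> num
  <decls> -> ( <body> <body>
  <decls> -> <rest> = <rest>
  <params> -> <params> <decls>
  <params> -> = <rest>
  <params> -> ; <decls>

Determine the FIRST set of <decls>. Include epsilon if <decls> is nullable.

{ (, *, =, num }

<decls> -> ( <body> <body> contributes {(}.
From <decls> -> <rest> = <rest>: <rest> nullable, take FIRST(<rest>) ∪ {=} = { *, =, num }.
Union: FIRST(<decls>) = { (, *, =, num }.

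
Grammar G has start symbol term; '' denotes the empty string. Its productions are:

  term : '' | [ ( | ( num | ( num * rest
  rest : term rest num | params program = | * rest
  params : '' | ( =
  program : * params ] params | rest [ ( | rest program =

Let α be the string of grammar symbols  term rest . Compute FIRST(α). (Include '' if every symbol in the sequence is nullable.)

Add FIRST(term)\{''} = { (, [ }; term is nullable, continue.
Add FIRST(rest) = { (, *, [ }; rest is not nullable, stop.

{ (, *, [ }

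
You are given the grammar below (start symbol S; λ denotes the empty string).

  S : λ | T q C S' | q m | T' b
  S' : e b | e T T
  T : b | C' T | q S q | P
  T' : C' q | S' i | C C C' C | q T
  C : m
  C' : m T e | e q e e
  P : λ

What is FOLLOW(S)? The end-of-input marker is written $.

S is the start symbol, so $ ∈ FOLLOW(S).
In T : q S q: add FIRST(q) = { q }.
Union: FOLLOW(S) = { $, q }.

{ $, q }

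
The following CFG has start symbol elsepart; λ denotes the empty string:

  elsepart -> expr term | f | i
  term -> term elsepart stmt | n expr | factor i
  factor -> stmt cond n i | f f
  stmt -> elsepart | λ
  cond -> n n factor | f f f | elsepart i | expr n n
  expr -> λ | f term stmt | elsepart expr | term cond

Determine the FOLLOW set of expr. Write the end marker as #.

In elsepart -> expr term: add FIRST(term) = { f, i, n }.
In term -> n expr: expr is at the end, add FOLLOW(term) = { #, f, i, n }.
In cond -> expr n n: add FIRST(n n) = { n }.
In expr -> elsepart expr: expr is at the end, add FOLLOW(expr) = { #, f, i, n }.
Union: FOLLOW(expr) = { #, f, i, n }.

{ #, f, i, n }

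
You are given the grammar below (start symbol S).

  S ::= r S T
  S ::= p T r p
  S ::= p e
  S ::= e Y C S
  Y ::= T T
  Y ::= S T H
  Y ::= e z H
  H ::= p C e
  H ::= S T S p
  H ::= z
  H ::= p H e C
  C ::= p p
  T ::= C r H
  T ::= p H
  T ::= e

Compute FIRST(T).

From T ::= C r H: add FIRST(C) = { p }.
T ::= p H contributes {p}.
T ::= e contributes {e}.
Union: FIRST(T) = { e, p }.

{ e, p }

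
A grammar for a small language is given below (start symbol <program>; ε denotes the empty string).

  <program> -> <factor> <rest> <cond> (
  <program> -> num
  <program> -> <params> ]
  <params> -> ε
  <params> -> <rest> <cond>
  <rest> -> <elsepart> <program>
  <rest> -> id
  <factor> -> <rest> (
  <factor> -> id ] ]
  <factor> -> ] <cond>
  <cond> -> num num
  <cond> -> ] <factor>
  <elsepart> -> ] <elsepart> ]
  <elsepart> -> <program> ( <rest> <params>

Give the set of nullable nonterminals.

{ <params> }

Directly nullable (have an ε-production): <params>.
No other nonterminal has a production whose RHS symbols are all nullable.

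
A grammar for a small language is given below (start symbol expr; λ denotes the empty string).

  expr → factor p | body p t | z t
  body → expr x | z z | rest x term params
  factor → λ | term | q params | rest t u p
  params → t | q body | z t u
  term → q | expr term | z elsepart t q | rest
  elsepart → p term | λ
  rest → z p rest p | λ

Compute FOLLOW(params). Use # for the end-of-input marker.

{ p }

In body → rest x term params: params is at the end, add FOLLOW(body) = { p }.
In factor → q params: params is at the end, add FOLLOW(factor) = { p }.
Union: FOLLOW(params) = { p }.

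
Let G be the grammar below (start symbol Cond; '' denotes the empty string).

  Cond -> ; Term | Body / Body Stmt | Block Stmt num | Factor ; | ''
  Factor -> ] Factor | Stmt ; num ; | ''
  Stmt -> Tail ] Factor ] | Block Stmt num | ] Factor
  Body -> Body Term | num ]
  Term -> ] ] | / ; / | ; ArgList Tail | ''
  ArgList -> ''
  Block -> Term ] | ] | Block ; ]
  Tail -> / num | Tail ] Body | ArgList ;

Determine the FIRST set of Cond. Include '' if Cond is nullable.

{ /, ;, ], num, '' }

Cond -> ; Term contributes {;}.
From Cond -> Body / Body Stmt: add FIRST(Body) = { num }.
From Cond -> Block Stmt num: add FIRST(Block) = { /, ;, ] }.
From Cond -> Factor ;: Factor nullable, take FIRST(Factor) ∪ {;} = { /, ;, ] }.
Cond -> '' contributes ''.
Union: FIRST(Cond) = { /, ;, ], num, '' }.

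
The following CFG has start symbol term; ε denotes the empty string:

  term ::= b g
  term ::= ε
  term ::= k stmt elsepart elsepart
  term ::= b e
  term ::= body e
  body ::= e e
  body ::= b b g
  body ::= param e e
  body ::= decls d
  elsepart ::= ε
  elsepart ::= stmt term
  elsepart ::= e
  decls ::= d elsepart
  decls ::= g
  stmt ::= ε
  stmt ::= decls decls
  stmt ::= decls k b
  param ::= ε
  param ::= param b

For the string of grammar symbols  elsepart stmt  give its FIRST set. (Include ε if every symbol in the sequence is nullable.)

{ b, d, e, g, k, ε }

Add FIRST(elsepart)\{ε} = { b, d, e, g, k }; elsepart is nullable, continue.
Add FIRST(stmt)\{ε} = { d, g }; stmt is nullable, continue.
Every symbol is nullable, so include ε.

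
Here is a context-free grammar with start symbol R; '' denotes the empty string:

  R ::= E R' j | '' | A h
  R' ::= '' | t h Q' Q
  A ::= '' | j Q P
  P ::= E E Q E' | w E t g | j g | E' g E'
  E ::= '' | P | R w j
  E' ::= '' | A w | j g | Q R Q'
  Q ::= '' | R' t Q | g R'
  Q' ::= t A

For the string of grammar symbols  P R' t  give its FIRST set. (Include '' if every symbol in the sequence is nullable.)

Add FIRST(P)\{''} = { g, h, j, t, w }; P is nullable, continue.
Add FIRST(R')\{''} = { t }; R' is nullable, continue.
t is a terminal; add {t} and stop.

{ g, h, j, t, w }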